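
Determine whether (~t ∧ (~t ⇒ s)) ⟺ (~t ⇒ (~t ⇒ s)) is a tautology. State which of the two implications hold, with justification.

Only the forward direction holds.

(←) This fails. Under t = T, s = F, the left side is false but the right side is true.

(→) Assume the antecedent. If t is true, the antecedent cannot hold. If t is false, the antecedent forces (t = F, s = T), and ~t ⇒ (~t ⇒ s) holds there. Either way ~t ⇒ (~t ⇒ s) holds.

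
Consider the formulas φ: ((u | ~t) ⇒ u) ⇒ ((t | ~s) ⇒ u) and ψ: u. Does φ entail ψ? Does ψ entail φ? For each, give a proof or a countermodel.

(⇒) This fails. Under t = F, u = F, s = F, the left side is true but the right side is false.

(⇐) Assume the antecedent. If t is true, the antecedent forces (t = T, u = T, s = F) or (t = T, u = T, s = T), and the consequent holds there. If t is false, the consequent reduces to true regardless of the other variables. Either way the consequent holds.

Not equivalent: only (⇐) holds.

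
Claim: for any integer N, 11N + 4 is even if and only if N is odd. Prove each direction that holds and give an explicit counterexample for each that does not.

Neither implication holds.

Forward direction. This fails: N = 0 gives 11N + 4 = 4, which is even, but 0 is even, not odd.

Converse. This also fails: N = 5 is odd, but 11N + 4 = 59 is odd, not even.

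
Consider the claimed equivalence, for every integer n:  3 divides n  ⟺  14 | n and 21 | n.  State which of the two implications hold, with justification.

(←) Suppose 14 ∣ n and 21 ∣ n. Any common multiple of 14 and 21 is a multiple of their lcm; here lcm(14, 21) = 14·21/gcd(14, 21) = 294/7 = 42, so 42 ∣ n. Since 3 ∣ 42, it follows that 3 ∣ n.

(→) This fails: take n = 3. Certainly 3 ∣ 3, but 14 ∤ 3.

The forward direction fails; the converse holds.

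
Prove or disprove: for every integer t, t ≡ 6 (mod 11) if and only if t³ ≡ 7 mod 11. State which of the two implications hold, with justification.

Equivalent; both directions hold.

(⟸) For the converse, argue contrapositively. If t ≢ 6 (mod 11), then t is congruent to one of 0, 1, 2, 3, 4, 5, 7, 8, 9, 10 modulo 11, and these give t³ ≡ 0, 1, 8, 5, 9, 4, 2, 6, 3, 10 respectively — never 7.

(⟹) Suppose t ≡ 6 (mod 11). Write t = 11j + 6. Then (11j + 6)³ = 1331j³ + 2178j² + 1188j + 216 = 11(121j³ + 198j² + 108j + 19) + 7, so t³ ≡ 7 (mod 11).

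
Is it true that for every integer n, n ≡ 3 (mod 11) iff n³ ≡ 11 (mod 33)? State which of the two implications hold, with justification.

Neither direction holds.

(⇒) This fails: take n = 3. Then 3 ≡ 3 (mod 11), but 3³ = 27 ≡ 27 (mod 33), not 11.

(⇐) This fails: take n = 11. Then 11³ = 1331 ≡ 11 (mod 33), yet 11 ≡ 0 (mod 11), not 3.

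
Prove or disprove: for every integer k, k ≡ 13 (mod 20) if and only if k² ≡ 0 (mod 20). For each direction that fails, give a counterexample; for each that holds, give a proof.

Neither implication holds.

Forward direction. This fails: take k = 13. Then 13 ≡ 13 (mod 20), but 13² = 169 ≡ 9 (mod 20), not 0.

Converse. This fails: take k = 0. Then 0² = 0 ≡ 0 (mod 20), yet 0 ≡ 0 (mod 20), not 13.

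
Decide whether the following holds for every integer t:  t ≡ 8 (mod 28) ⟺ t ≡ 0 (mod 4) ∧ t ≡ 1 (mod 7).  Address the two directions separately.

Both implications hold.

Forward direction. Suppose t ≡ 8 (mod 28); write t = 28j + 8. Since 4 ∣ 28, reducing mod 4 gives t ≡ 8 ≡ 0 (mod 4); since 7 ∣ 28, reducing mod 7 gives t ≡ 8 ≡ 1 (mod 7).

Converse. If t ≡ 0 (mod 4) and t ≡ 1 (mod 7), then by the Chinese remainder theorem t ≡ 8 (mod 28). This is exactly t ≡ 8 (mod 28).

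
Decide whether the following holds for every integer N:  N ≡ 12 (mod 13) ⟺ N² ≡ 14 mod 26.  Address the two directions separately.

[⇒] This fails: take N = 25. Then 25 ≡ 12 (mod 13), but 25² = 625 ≡ 1 (mod 26), not 14.

[⇐] This fails: take N = 14. Then 14² = 196 ≡ 14 (mod 26), yet 14 ≡ 1 (mod 13), not 12.

(⇒) fails and (⇐) fails.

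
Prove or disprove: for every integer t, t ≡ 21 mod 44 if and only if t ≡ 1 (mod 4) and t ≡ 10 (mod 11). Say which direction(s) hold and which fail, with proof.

Forward direction. Suppose t ≡ 21 (mod 44); write t = 44j + 21. Since 4 ∣ 44, reducing mod 4 gives t ≡ 21 ≡ 1 (mod 4); since 11 ∣ 44, reducing mod 11 gives t ≡ 21 ≡ 10 (mod 11).

Converse. If t ≡ 1 (mod 4) and t ≡ 10 (mod 11), then by the Chinese remainder theorem t ≡ 21 (mod 44). This is exactly t ≡ 21 (mod 44).

The biconditional holds.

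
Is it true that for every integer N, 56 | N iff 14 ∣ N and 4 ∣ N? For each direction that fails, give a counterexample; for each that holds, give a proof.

(⇒) holds; (⇐) fails.

(⇒) If 56 ∣ N, write N = 56q. Since 56 = 4·14, N = 14·(4q), so 14 ∣ N; and since 56 = 14·4, N = 4·(14q), so 4 ∣ N.

(⇐) This fails: take N = 28. Both 14 ∣ 28 and 4 ∣ 28, yet 28 is not a multiple of 56 (since 28 = 0·56 + 28), so 56 ∤ 28.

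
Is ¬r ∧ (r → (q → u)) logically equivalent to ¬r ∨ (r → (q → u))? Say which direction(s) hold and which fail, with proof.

Only the forward implication holds.

Forward direction. Assume the antecedent. If u is true, ¬r ∨ (r → (q → u)) reduces to true regardless of the other variables. If u is false, the antecedent forces (u = F, r = F, q = F) or (u = F, r = F, q = T), and ¬r ∨ (r → (q → u)) holds there. Either way ¬r ∨ (r → (q → u)) holds.

Converse. This fails. Under u = F, r = T, q = F, the left side is false but the right side is true.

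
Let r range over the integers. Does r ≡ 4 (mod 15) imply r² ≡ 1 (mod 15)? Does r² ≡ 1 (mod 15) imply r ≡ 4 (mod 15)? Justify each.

(⇒) Suppose r ≡ 4 (mod 15). Write r = 15j + 4. Then (15j + 4)² = 225j² + 120j + 16 = 15(15j² + 8j + 1) + 1, so r² ≡ 1 (mod 15).

(⇐) This fails: take r = 1. Then 1² = 1 ≡ 1 (mod 15), yet 1 ≡ 1 (mod 15), not 4.

Only the forward direction holds.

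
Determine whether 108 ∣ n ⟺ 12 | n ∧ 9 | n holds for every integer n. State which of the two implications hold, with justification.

(⇒) holds; (⇐) fails.

(⟸) This fails: take n = 36. Both 12 ∣ 36 and 9 ∣ 36, yet 36 is not a multiple of 108 (since 36 = 0·108 + 36), so 108 ∤ 36.

(⟹) If 108 ∣ n, write n = 108q. Since 108 = 9·12, n = 12·(9q), so 12 ∣ n; and since 108 = 12·9, n = 9·(12q), so 9 ∣ n.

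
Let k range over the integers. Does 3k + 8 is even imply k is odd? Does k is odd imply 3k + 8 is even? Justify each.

Neither implication holds.

[⇒] This fails: k = 6 gives 3k + 8 = 26, which is even, but 6 is even, not odd.

[⇐] This also fails: k = 1 is odd, but 3k + 8 = 11 is odd, not even.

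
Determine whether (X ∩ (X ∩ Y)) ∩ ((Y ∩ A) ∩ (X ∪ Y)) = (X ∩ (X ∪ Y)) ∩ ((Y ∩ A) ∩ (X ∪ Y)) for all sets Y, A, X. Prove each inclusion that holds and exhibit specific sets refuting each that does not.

The two sets are equal.

Forward inclusion. Let x ∈ (X ∩ (X ∩ Y)) ∩ ((Y ∩ A) ∩ (X ∪ Y)). Then x ∈ Y ∩ A ∩ X, from which x ∈ (X ∩ (X ∪ Y)) ∩ ((Y ∩ A) ∩ (X ∪ Y)).

Reverse inclusion. Let x ∈ (X ∩ (X ∪ Y)) ∩ ((Y ∩ A) ∩ (X ∪ Y)). Then x ∈ Y ∩ A ∩ X, from which x ∈ (X ∩ (X ∩ Y)) ∩ ((Y ∩ A) ∩ (X ∪ Y)).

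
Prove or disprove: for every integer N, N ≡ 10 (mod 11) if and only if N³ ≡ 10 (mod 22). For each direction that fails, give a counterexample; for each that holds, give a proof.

Converse. The residues r modulo 22 with r³ ≡ 10 (mod 22) are exactly {10}, and each is ≡ 10 (mod 11).

Forward direction. This fails: take N = 21. Then 21 ≡ 10 (mod 11), but 21³ = 9261 ≡ 21 (mod 22), not 10.

Only the reverse direction holds.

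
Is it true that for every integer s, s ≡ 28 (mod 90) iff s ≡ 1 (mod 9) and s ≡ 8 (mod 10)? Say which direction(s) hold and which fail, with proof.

Forward direction. Suppose s ≡ 28 (mod 90); write s = 90j + 28. Since 9 ∣ 90, reducing mod 9 gives s ≡ 28 ≡ 1 (mod 9); since 10 ∣ 90, reducing mod 10 gives s ≡ 28 ≡ 8 (mod 10).

Converse. If s ≡ 1 (mod 9) and s ≡ 8 (mod 10), then by the Chinese remainder theorem s ≡ 28 (mod 90). This is exactly s ≡ 28 (mod 90).

Equivalent; both directions hold.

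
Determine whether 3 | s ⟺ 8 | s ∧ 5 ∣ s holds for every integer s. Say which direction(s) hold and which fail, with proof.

(⇒) fails and (⇐) fails.

Forward direction. This fails: take s = 3. Certainly 3 ∣ 3, but 8 ∤ 3.

Converse. This fails: take s = 40. Both 8 ∣ 40 and 5 ∣ 40, yet 40 is not a multiple of 3 (since 40 = 13·3 + 1), so 3 ∤ 40.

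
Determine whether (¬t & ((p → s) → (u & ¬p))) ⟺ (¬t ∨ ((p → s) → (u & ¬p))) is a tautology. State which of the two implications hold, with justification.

(⟸) This fails. Under p = F, t = F, u = F, s = F, the left side is false but the right side is true.

(⟹) Assume the antecedent. If p is true, the antecedent forces (p = T, t = F, u = F, s = F) or (p = T, t = F, u = T, s = F), and ¬t ∨ ((p → s) → (u & ¬p)) holds there. If p is false, the antecedent forces (p = F, t = F, u = T, s = F) or (p = F, t = F, u = T, s = T), and ¬t ∨ ((p → s) → (u & ¬p)) holds there. Either way ¬t ∨ ((p → s) → (u & ¬p)) holds.

Only the forward implication holds.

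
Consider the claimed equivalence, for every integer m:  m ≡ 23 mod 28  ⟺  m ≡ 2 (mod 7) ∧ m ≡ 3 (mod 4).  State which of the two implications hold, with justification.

The biconditional holds.

Forward direction. Suppose m ≡ 23 (mod 28); write m = 28j + 23. Since 7 ∣ 28, reducing mod 7 gives m ≡ 23 ≡ 2 (mod 7); since 4 ∣ 28, reducing mod 4 gives m ≡ 23 ≡ 3 (mod 4).

Converse. If m ≡ 2 (mod 7) and m ≡ 3 (mod 4), then by the Chinese remainder theorem m ≡ 23 (mod 28). This is exactly m ≡ 23 (mod 28).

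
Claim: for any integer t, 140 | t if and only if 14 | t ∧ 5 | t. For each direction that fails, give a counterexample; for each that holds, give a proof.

(⇒) If 140 ∣ t, write t = 140q. Since 140 = 10·14, t = 14·(10q), so 14 ∣ t; and since 140 = 28·5, t = 5·(28q), so 5 ∣ t.

(⇐) This fails: take t = 70. Both 14 ∣ 70 and 5 ∣ 70, yet 70 is not a multiple of 140 (since 70 = 0·140 + 70), so 140 ∤ 70.

(⇒) holds; (⇐) fails.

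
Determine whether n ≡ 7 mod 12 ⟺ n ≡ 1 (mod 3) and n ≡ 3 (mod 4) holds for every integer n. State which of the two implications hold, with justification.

[⇒] Suppose n ≡ 7 (mod 12); write n = 12j + 7. Since 3 ∣ 12, reducing mod 3 gives n ≡ 7 ≡ 1 (mod 3); since 4 ∣ 12, reducing mod 4 gives n ≡ 7 ≡ 3 (mod 4).

[⇐] Conversely, if n ≡ 1 (mod 3) and n ≡ 3 (mod 4), then by the Chinese remainder theorem n ≡ 7 (mod 12). This is exactly n ≡ 7 (mod 12).

Both directions hold; the statement is true.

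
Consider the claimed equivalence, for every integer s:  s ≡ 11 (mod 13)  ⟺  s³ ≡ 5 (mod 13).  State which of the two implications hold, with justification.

(⇒) holds; (⇐) fails.

(→) Suppose s ≡ 11 (mod 13). Write s = 13j + 11. Then (13j + 11)³ = 2197j³ + 5577j² + 4719j + 1331 = 13(169j³ + 429j² + 363j + 102) + 5, so s³ ≡ 5 (mod 13).

(←) This fails: take s = 7. Then 7³ = 343 ≡ 5 (mod 13), yet 7 ≡ 7 (mod 13), not 11.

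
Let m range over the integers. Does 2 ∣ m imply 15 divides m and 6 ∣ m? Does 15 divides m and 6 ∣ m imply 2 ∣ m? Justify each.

(⇒) This fails: take m = 2. Certainly 2 ∣ 2, but 15 ∤ 2.

(⇐) Suppose 15 ∣ m and 6 ∣ m. Any common multiple of 15 and 6 is a multiple of their lcm; here lcm(15, 6) = 15·6/gcd(15, 6) = 90/3 = 30, so 30 ∣ m. Since 2 ∣ 30, it follows that 2 ∣ m.

Only the converse holds.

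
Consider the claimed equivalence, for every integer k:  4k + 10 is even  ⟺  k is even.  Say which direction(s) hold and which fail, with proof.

[⇐] Suppose k is even. Since 4 is even, 4k is even for every k, so 4k + 10 has the same parity as 10, which is even. Hence 4k + 10 is even.

[⇒] This fails: take k = 5. Then 4k + 10 = 30, which is even, yet k = 5 is odd, not even.

The forward direction fails; the converse holds.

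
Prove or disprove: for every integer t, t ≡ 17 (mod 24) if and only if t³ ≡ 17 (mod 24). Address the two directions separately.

[⇒] Suppose t ≡ 17 (mod 24). Write t = 24j + 17. Then (24j + 17)³ = 13824j³ + 29376j² + 20808j + 4913 = 24(576j³ + 1224j² + 867j + 204) + 17, so t³ ≡ 17 (mod 24).

[⇐] Conversely, suppose t³ ≡ 17 (mod 24). The only residue r in {0, …, 23} with r³ ≡ 17 (mod 24) is r = 17, so t ≡ 17 (mod 24).

Both implications hold.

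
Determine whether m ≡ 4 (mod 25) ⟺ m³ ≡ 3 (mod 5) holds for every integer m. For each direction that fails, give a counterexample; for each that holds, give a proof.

Both directions fail.

(⟹) This fails: take m = 4. Then 4 ≡ 4 (mod 25), but 4³ = 64 ≡ 4 (mod 5), not 3.

(⟸) This fails: take m = 2. Then 2³ = 8 ≡ 3 (mod 5), yet 2 ≡ 2 (mod 25), not 4.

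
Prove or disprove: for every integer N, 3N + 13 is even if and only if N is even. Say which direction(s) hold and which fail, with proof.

Neither implication holds.

[⇒] This fails: N = 5 gives 3N + 13 = 28, which is even, but 5 is odd, not even.

[⇐] This also fails: N = 6 is even, but 3N + 13 = 31 is odd, not even.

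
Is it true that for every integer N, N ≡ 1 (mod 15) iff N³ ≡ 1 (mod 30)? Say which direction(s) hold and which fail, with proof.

(⟹) This fails: take N = 16. Then 16 ≡ 1 (mod 15), but 16³ = 4096 ≡ 16 (mod 30), not 1.

(⟸) Conversely, the residues r modulo 30 with r³ ≡ 1 (mod 30) are exactly {1}, and each is ≡ 1 (mod 15).

Not equivalent: only (⇐) holds.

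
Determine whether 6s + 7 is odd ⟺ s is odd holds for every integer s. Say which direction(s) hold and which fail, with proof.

(⟹) This fails: take s = 4. Then 6s + 7 = 31, which is odd, yet s = 4 is even, not odd.

(⟸) Suppose s is odd. Since 6 is even, 6s is even for every s, so 6s + 7 has the same parity as 7, which is odd. Hence 6s + 7 is odd.

Only the converse holds.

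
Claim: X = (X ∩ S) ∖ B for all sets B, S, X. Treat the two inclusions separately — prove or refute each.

(⟹) This inclusion fails. Take B = ∅, S = ∅, X = {1}; then 1 ∈ X but 1 ∉ (X ∩ S) ∖ B.

(⟸) Let x ∈ (X ∩ S) ∖ B. Then x ∈ S ∩ X and x ∉ B, from which x ∈ X.

Only the reverse inclusion holds.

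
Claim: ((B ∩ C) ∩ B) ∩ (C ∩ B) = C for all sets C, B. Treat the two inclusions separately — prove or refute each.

(⟹) Let x ∈ ((B ∩ C) ∩ B) ∩ (C ∩ B). Then x ∈ C ∩ B, from which x ∈ C.

(⟸) This inclusion fails. Take C = {1}, B = ∅; then 1 ∈ C but 1 ∉ ((B ∩ C) ∩ B) ∩ (C ∩ B).

Only the forward inclusion holds.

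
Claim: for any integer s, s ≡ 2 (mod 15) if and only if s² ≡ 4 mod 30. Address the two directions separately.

Neither direction holds.

(⟹) This fails: take s = 17. Then 17 ≡ 2 (mod 15), but 17² = 289 ≡ 19 (mod 30), not 4.

(⟸) This fails: take s = 8. Then 8² = 64 ≡ 4 (mod 30), yet 8 ≡ 8 (mod 15), not 2.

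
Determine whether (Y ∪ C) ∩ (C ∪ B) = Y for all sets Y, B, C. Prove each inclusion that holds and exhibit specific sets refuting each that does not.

(⊆) This inclusion fails. Take Y = ∅, B = ∅, C = {1}; then 1 ∈ (Y ∪ C) ∩ (C ∪ B) but 1 ∉ Y.

(⊇) This inclusion fails. Take Y = {1}, B = ∅, C = ∅; then 1 ∈ Y but 1 ∉ (Y ∪ C) ∩ (C ∪ B).

(⊆) fails and (⊇) fails.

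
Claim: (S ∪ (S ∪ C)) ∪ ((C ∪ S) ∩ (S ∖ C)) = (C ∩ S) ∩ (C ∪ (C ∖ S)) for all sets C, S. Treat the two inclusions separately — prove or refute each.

Only the reverse inclusion holds.

Forward inclusion. This inclusion fails. Take C = {1}, S = ∅; then 1 ∈ (S ∪ (S ∪ C)) ∪ ((C ∪ S) ∩ (S ∖ C)) but 1 ∉ (C ∩ S) ∩ (C ∪ (C ∖ S)).

Reverse inclusion. Let x ∈ (C ∩ S) ∩ (C ∪ (C ∖ S)). Then x ∈ C ∩ S, from which x ∈ (S ∪ (S ∪ C)) ∪ ((C ∪ S) ∩ (S ∖ C)).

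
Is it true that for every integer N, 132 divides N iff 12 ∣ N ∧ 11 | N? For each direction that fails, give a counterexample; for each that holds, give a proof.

[⇐] Suppose 12 ∣ N and 11 ∣ N. Any common multiple of 12 and 11 is a multiple of their lcm; here gcd(12, 11) = 1, so lcm(12, 11) = 12·11 = 132, so 132 ∣ N.

[⇒] If 132 ∣ N, write N = 132q. Since 132 = 11·12, N = 12·(11q), so 12 ∣ N; and since 132 = 12·11, N = 11·(12q), so 11 ∣ N.

Equivalent; both directions hold.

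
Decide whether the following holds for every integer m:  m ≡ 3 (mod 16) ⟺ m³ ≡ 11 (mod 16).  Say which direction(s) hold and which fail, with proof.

Forward direction. Suppose m ≡ 3 (mod 16). Write m = 16j + 3. Then (16j + 3)³ = 4096j³ + 2304j² + 432j + 27 = 16(256j³ + 144j² + 27j + 1) + 11, so m³ ≡ 11 (mod 16).

Converse. Suppose m³ ≡ 11 (mod 16). The only residue r in {0, …, 15} with r³ ≡ 11 (mod 16) is r = 3, so m ≡ 3 (mod 16).

Both directions hold; the statement is true.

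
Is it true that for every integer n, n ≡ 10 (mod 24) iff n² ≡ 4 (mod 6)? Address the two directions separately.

Forward direction. Suppose n ≡ 10 (mod 24). Then n² ≡ 10² = 100 (mod 24), and since 6 ∣ 24, also n² ≡ 4 (mod 6).

Converse. This fails: take n = 2. Then 2² = 4 ≡ 4 (mod 6), yet 2 ≡ 2 (mod 24), not 10.

Only the forward direction holds.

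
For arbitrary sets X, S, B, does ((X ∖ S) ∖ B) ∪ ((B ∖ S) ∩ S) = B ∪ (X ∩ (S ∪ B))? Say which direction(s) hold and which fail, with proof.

Neither inclusion holds.

Forward inclusion. This inclusion fails. Take X = {1}, S = ∅, B = ∅; then 1 ∈ ((X ∖ S) ∖ B) ∪ ((B ∖ S) ∩ S) but 1 ∉ B ∪ (X ∩ (S ∪ B)).

Reverse inclusion. This inclusion fails. Take X = {1}, S = {1}, B = ∅; then 1 ∈ B ∪ (X ∩ (S ∪ B)) but 1 ∉ ((X ∖ S) ∖ B) ∪ ((B ∖ S) ∩ S).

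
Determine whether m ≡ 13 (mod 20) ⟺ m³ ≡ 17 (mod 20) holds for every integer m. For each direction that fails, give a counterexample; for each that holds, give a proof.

Both directions hold; the statement is true.

[⇒] Suppose m ≡ 13 (mod 20). Write m = 20j + 13. Then (20j + 13)³ = 8000j³ + 15600j² + 10140j + 2197 = 20(400j³ + 780j² + 507j + 109) + 17, so m³ ≡ 17 (mod 20).

[⇐] Conversely, suppose m³ ≡ 17 (mod 20). The only residue r in {0, …, 19} with r³ ≡ 17 (mod 20) is r = 13, so m ≡ 13 (mod 20).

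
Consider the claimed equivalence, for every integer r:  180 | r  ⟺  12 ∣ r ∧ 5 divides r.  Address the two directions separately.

(⇒) holds; (⇐) fails.

(⟸) This fails: take r = 60. Both 12 ∣ 60 and 5 ∣ 60, yet 60 is not a multiple of 180 (since 60 = 0·180 + 60), so 180 ∤ 60.

(⟹) If 180 ∣ r, write r = 180q. Since 180 = 15·12, r = 12·(15q), so 12 ∣ r; and since 180 = 36·5, r = 5·(36q), so 5 ∣ r.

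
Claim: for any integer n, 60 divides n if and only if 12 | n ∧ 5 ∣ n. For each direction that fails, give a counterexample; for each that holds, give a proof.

Both directions hold.

Forward direction. If 60 ∣ n, write n = 60q. Since 60 = 5·12, n = 12·(5q), so 12 ∣ n; and since 60 = 12·5, n = 5·(12q), so 5 ∣ n.

Converse. Suppose 12 ∣ n and 5 ∣ n. Any common multiple of 12 and 5 is a multiple of their lcm; here gcd(12, 5) = 1, so lcm(12, 5) = 12·5 = 60, so 60 ∣ n.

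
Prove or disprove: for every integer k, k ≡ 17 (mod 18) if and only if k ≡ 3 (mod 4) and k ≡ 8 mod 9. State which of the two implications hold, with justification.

Only the reverse direction holds.

[⇒] This fails: k = 17 gives 17 ≡ 17 (mod 18) but 17 ≡ 1 (mod 4), so the conjunction on the right does not hold.

[⇐] Conversely, if k ≡ 3 (mod 4) and k ≡ 8 (mod 9), then by the Chinese remainder theorem k ≡ 35 (mod 36). Since 35 ≡ 17 (mod 18) and 18 ∣ 36, we get k ≡ 17 (mod 18).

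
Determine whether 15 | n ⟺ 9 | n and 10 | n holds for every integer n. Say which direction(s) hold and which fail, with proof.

Not equivalent: only (⇐) holds.

(→) This fails: take n = 15. Certainly 15 ∣ 15, but 9 ∤ 15.

(←) Suppose 9 ∣ n and 10 ∣ n. Any common multiple of 9 and 10 is a multiple of their lcm; here gcd(9, 10) = 1, so lcm(9, 10) = 9·10 = 90, so 90 ∣ n. Since 15 ∣ 90, it follows that 15 ∣ n.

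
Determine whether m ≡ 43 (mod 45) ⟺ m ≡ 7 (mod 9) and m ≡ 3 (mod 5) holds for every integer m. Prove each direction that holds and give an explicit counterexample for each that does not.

(←) If m ≡ 7 (mod 9) and m ≡ 3 (mod 5), then by the Chinese remainder theorem m ≡ 43 (mod 45). This is exactly m ≡ 43 (mod 45).

(→) Suppose m ≡ 43 (mod 45); write m = 45j + 43. Since 9 ∣ 45, reducing mod 9 gives m ≡ 43 ≡ 7 (mod 9); since 5 ∣ 45, reducing mod 5 gives m ≡ 43 ≡ 3 (mod 5).

Both directions hold; the statement is true.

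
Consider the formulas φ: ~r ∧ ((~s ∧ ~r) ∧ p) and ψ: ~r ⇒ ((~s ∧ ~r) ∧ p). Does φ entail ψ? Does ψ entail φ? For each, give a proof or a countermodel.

(⇒) Assume the antecedent. If s is true, the antecedent cannot hold. If s is false, the antecedent forces (s = F, p = T, r = F), and ~r ⇒ ((~s ∧ ~r) ∧ p) holds there. Either way ~r ⇒ ((~s ∧ ~r) ∧ p) holds.

(⇐) This fails. Under s = F, p = F, r = T, the left side is false but the right side is true.

Not equivalent: only (⇒) holds.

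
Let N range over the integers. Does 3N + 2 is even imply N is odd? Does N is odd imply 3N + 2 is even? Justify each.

Forward direction. This fails: N = 6 gives 3N + 2 = 20, which is even, but 6 is even, not odd.

Converse. This also fails: N = 5 is odd, but 3N + 2 = 17 is odd, not even.

Neither implication holds.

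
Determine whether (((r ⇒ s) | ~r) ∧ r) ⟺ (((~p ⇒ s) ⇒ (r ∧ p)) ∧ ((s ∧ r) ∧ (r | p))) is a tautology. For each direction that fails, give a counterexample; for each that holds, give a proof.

[⇐] Assume the antecedent. If p is true, the antecedent forces (p = T, r = T, s = T), and ((r ⇒ s) | ~r) ∧ r holds there. If p is false, the antecedent cannot hold. Either way ((r ⇒ s) | ~r) ∧ r holds.

[⇒] This fails. Under p = F, r = T, s = T, the left side is true but the right side is false.

Only the reverse direction holds.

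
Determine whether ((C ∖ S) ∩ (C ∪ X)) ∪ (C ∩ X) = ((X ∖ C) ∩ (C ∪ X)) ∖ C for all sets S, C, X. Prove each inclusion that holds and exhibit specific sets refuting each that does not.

Forward inclusion. This inclusion fails. Take S = ∅, C = {1}, X = ∅; then 1 ∈ ((C ∖ S) ∩ (C ∪ X)) ∪ (C ∩ X) but 1 ∉ ((X ∖ C) ∩ (C ∪ X)) ∖ C.

Reverse inclusion. This inclusion fails. Take S = ∅, C = ∅, X = {1}; then 1 ∈ ((X ∖ C) ∩ (C ∪ X)) ∖ C but 1 ∉ ((C ∖ S) ∩ (C ∪ X)) ∪ (C ∩ X).

Both inclusions fail.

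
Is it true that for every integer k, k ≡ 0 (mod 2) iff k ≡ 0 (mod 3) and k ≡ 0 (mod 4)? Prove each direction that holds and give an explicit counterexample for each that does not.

(→) This fails: k = 2 gives 2 ≡ 0 (mod 2) but 2 ≡ 2 (mod 3), so the conjunction on the right does not hold.

(←) Conversely, if k ≡ 0 (mod 3) and k ≡ 0 (mod 4), then by the Chinese remainder theorem k ≡ 0 (mod 12). Since 0 ≡ 0 (mod 2) and 2 ∣ 12, we get k ≡ 0 (mod 2).

(⇒) fails; (⇐) holds.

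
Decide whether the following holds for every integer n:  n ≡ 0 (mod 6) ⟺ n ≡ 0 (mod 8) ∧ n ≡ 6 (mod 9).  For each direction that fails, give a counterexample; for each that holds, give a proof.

(⟹) This fails: n = 0 gives 0 ≡ 0 (mod 6) but 0 ≡ 0 (mod 9), so the conjunction on the right does not hold.

(⟸) Conversely, if n ≡ 0 (mod 8) and n ≡ 6 (mod 9), then by the Chinese remainder theorem n ≡ 24 (mod 72). Since 24 ≡ 0 (mod 6) and 6 ∣ 72, we get n ≡ 0 (mod 6).

Not equivalent: only (⇐) holds.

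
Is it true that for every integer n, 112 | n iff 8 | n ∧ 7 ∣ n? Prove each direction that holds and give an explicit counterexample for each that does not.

Only the forward direction holds.

(⟹) If 112 ∣ n, write n = 112q. Since 112 = 14·8, n = 8·(14q), so 8 ∣ n; and since 112 = 16·7, n = 7·(16q), so 7 ∣ n.

(⟸) This fails: take n = 56. Both 8 ∣ 56 and 7 ∣ 56, yet 56 is not a multiple of 112 (since 56 = 0·112 + 56), so 112 ∤ 56.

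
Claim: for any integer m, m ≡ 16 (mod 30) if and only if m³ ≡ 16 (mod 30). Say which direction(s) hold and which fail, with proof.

Both directions hold; the statement is true.

(⟸) Suppose m³ ≡ 16 (mod 30). The only residue r in {0, …, 29} with r³ ≡ 16 (mod 30) is r = 16, so m ≡ 16 (mod 30).

(⟹) Suppose m ≡ 16 (mod 30). Write m = 30j + 16. Then (30j + 16)³ = 27000j³ + 43200j² + 23040j + 4096 = 30(900j³ + 1440j² + 768j + 136) + 16, so m³ ≡ 16 (mod 30).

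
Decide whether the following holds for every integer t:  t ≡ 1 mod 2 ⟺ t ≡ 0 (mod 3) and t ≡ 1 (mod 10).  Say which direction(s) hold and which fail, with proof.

Only the reverse direction holds.

(⟹) This fails: t = 1 gives 1 ≡ 1 (mod 2) but 1 ≡ 1 (mod 3), so the conjunction on the right does not hold.

(⟸) Conversely, if t ≡ 0 (mod 3) and t ≡ 1 (mod 10), then by the Chinese remainder theorem t ≡ 21 (mod 30). Since 21 ≡ 1 (mod 2) and 2 ∣ 30, we get t ≡ 1 (mod 2).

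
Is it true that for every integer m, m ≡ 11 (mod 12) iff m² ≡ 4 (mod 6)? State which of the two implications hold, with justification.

[⇒] This fails: take m = 11. Then 11 ≡ 11 (mod 12), but 11² = 121 ≡ 1 (mod 6), not 4.

[⇐] This fails: take m = 2. Then 2² = 4 ≡ 4 (mod 6), yet 2 ≡ 2 (mod 12), not 11.

Neither implication holds.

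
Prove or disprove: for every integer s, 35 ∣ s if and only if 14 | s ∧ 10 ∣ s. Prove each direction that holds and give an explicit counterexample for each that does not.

Forward direction. This fails: take s = 35. Certainly 35 ∣ 35, but 14 ∤ 35.

Converse. Suppose 14 ∣ s and 10 ∣ s. Any common multiple of 14 and 10 is a multiple of their lcm; here lcm(14, 10) = 14·10/gcd(14, 10) = 140/2 = 70, so 70 ∣ s. Since 35 ∣ 70, it follows that 35 ∣ s.

Not equivalent: only (⇐) holds.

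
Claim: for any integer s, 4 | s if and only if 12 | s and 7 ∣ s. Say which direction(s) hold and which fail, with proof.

Only the reverse direction holds.

Converse. Suppose 12 ∣ s and 7 ∣ s. Any common multiple of 12 and 7 is a multiple of their lcm; here gcd(12, 7) = 1, so lcm(12, 7) = 12·7 = 84, so 84 ∣ s. Since 4 ∣ 84, it follows that 4 ∣ s.

Forward direction. This fails: take s = 4. Certainly 4 ∣ 4, but 12 ∤ 4.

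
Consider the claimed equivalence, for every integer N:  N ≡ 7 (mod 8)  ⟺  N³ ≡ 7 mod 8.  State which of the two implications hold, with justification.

Both directions hold; the statement is true.

(⟸) Suppose N³ ≡ 7 (mod 8). The only residue r in {0, …, 7} with r³ ≡ 7 (mod 8) is r = 7, so N ≡ 7 (mod 8).

(⟹) Suppose N ≡ 7 (mod 8). Write N = 8j + 7. Then (8j + 7)³ = 512j³ + 1344j² + 1176j + 343 = 8(64j³ + 168j² + 147j + 42) + 7, so N³ ≡ 7 (mod 8).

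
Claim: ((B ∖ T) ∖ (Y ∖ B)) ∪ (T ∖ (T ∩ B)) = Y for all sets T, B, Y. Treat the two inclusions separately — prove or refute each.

Neither inclusion holds.

(⟹) This inclusion fails. Take T = {1}, B = ∅, Y = ∅; then 1 ∈ ((B ∖ T) ∖ (Y ∖ B)) ∪ (T ∖ (T ∩ B)) but 1 ∉ Y.

(⟸) This inclusion fails. Take T = ∅, B = ∅, Y = {1}; then 1 ∈ Y but 1 ∉ ((B ∖ T) ∖ (Y ∖ B)) ∪ (T ∖ (T ∩ B)).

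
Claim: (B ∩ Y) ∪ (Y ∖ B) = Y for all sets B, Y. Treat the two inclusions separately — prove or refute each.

Both inclusions hold.

(⊆) Let x ∈ (B ∩ Y) ∪ (Y ∖ B). Then either x ∈ Y and x ∉ B; or x ∈ B ∩ Y. In each case x ∈ Y, so (B ∩ Y) ∪ (Y ∖ B) ⊆ Y.

(⊇) Let x ∈ Y. Then either x ∈ Y and x ∉ B; or x ∈ B ∩ Y. In each case x ∈ (B ∩ Y) ∪ (Y ∖ B), so Y ⊆ (B ∩ Y) ∪ (Y ∖ B).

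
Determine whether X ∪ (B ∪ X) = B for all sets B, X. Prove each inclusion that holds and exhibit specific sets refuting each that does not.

Only the reverse inclusion holds.

(⟹) This inclusion fails. Take B = ∅, X = {1}; then 1 ∈ X ∪ (B ∪ X) but 1 ∉ B.

(⟸) Let x ∈ B. Then either x ∈ B and x ∉ X; or x ∈ B ∩ X. In each case x ∈ X ∪ (B ∪ X), so B ⊆ X ∪ (B ∪ X).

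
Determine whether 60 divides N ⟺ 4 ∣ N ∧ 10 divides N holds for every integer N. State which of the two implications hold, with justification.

(⟹) If 60 ∣ N, write N = 60q. Since 60 = 15·4, N = 4·(15q), so 4 ∣ N; and since 60 = 6·10, N = 10·(6q), so 10 ∣ N.

(⟸) This fails: take N = 20. Both 4 ∣ 20 and 10 ∣ 20, yet 20 is not a multiple of 60 (since 20 = 0·60 + 20), so 60 ∤ 20.

Only the forward implication holds.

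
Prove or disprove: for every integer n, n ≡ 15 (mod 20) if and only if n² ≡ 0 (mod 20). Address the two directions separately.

Neither implication holds.

Forward direction. This fails: take n = 15. Then 15 ≡ 15 (mod 20), but 15² = 225 ≡ 5 (mod 20), not 0.

Converse. This fails: take n = 0. Then 0² = 0 ≡ 0 (mod 20), yet 0 ≡ 0 (mod 20), not 15.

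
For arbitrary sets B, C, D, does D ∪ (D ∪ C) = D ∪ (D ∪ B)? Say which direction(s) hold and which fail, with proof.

(⊆) This inclusion fails. Take B = ∅, C = {1}, D = ∅; then 1 ∈ D ∪ (D ∪ C) but 1 ∉ D ∪ (D ∪ B).

(⊇) This inclusion fails. Take B = {1}, C = ∅, D = ∅; then 1 ∈ D ∪ (D ∪ B) but 1 ∉ D ∪ (D ∪ C).

Neither inclusion holds.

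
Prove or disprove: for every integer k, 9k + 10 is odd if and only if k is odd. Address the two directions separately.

[⇒] Suppose 9k + 10 is odd. Since 9 is odd, 9k and k have the same parity, so 9k + 10 ≡ k + 10 (mod 2). As 10 is even, 9k + 10 is odd exactly when k is odd. Thus k is odd.

[⇐] Conversely, suppose k is odd; write k = 2j + 1. Then 9k + 10 = 9·(2j + 1) + 10 = 2·9j + 19, which is odd.

Both directions hold; the statement is true.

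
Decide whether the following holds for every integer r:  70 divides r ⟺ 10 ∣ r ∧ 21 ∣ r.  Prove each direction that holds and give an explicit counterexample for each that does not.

Only the converse holds.

Converse. Suppose 10 ∣ r and 21 ∣ r. Any common multiple of 10 and 21 is a multiple of their lcm; here gcd(10, 21) = 1, so lcm(10, 21) = 10·21 = 210, so 210 ∣ r. Since 70 ∣ 210, it follows that 70 ∣ r.

Forward direction. This fails: take r = 70. Certainly 70 ∣ 70, but 21 ∤ 70.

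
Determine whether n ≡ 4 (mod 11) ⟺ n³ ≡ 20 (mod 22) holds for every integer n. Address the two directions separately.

[⇐] The residues r modulo 22 with r³ ≡ 20 (mod 22) are exactly {4}, and each is ≡ 4 (mod 11).

[⇒] This fails: take n = 15. Then 15 ≡ 4 (mod 11), but 15³ = 3375 ≡ 9 (mod 22), not 20.

The forward direction fails; the converse holds.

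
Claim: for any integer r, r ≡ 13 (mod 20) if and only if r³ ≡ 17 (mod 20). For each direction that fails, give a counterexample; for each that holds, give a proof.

Both implications hold.

(→) Suppose r ≡ 13 (mod 20). Write r = 20j + 13. Then (20j + 13)³ = 8000j³ + 15600j² + 10140j + 2197 = 20(400j³ + 780j² + 507j + 109) + 17, so r³ ≡ 17 (mod 20).

(←) Conversely, suppose r³ ≡ 17 (mod 20). The only residue r in {0, …, 19} with r³ ≡ 17 (mod 20) is r = 13, so r ≡ 13 (mod 20).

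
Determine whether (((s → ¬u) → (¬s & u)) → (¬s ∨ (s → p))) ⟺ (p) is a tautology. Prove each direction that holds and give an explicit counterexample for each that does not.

Only the reverse direction holds.

[⇐] Assume the antecedent. If s is true, the antecedent forces (s = T, u = F, p = T) or (s = T, u = T, p = T), and the consequent holds there. If s is false, the consequent reduces to true regardless of the other variables. Either way the consequent holds.

[⇒] This fails. Under s = F, u = F, p = F, the left side is true but the right side is false.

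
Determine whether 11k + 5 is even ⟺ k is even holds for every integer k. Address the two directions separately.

(⟹) This fails: k = 3 gives 11k + 5 = 38, which is even, but 3 is odd, not even.

(⟸) This also fails: k = 0 is even, but 11k + 5 = 5 is odd, not even.

Both directions fail.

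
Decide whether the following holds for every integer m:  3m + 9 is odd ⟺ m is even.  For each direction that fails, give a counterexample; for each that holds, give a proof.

Both implications hold.

(→) Suppose 3m + 9 is odd. Since 3 is odd, 3m and m have the same parity, so 3m + 9 ≡ m + 9 (mod 2). As 9 is odd, 3m + 9 is odd exactly when m is even. Thus m is even.

(←) Conversely, suppose m is even; write m = 2j. Then 3m + 9 = 3·(2j) + 9 = 2·3j + 9, which is odd.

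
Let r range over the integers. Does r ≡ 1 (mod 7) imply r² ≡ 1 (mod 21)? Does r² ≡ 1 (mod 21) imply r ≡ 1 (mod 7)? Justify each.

(⇒) fails and (⇐) fails.

(⟹) This fails: take r = 15. Then 15 ≡ 1 (mod 7), but 15² = 225 ≡ 15 (mod 21), not 1.

(⟸) This fails: take r = 13. Then 13² = 169 ≡ 1 (mod 21), yet 13 ≡ 6 (mod 7), not 1.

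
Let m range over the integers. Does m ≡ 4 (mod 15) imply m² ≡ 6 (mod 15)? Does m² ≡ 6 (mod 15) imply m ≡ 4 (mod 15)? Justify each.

Neither implication holds.

[⇒] This fails: take m = 4. Then 4 ≡ 4 (mod 15), but 4² = 16 ≡ 1 (mod 15), not 6.

[⇐] This fails: take m = 6. Then 6² = 36 ≡ 6 (mod 15), yet 6 ≡ 6 (mod 15), not 4.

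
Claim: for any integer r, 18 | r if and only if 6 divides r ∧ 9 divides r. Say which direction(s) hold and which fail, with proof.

Forward direction. If 18 ∣ r, write r = 18q. Since 18 = 3·6, r = 6·(3q), so 6 ∣ r; and since 18 = 2·9, r = 9·(2q), so 9 ∣ r.

Converse. Suppose 6 ∣ r and 9 ∣ r. Any common multiple of 6 and 9 is a multiple of their lcm; here lcm(6, 9) = 6·9/gcd(6, 9) = 54/3 = 18, so 18 ∣ r.

Equivalent; both directions hold.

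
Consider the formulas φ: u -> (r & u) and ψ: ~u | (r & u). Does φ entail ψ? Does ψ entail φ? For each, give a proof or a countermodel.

(←) Assume the antecedent. If u is true, the antecedent forces (u = T, r = T), and u -> (r & u) holds there. If u is false, u -> (r & u) reduces to true regardless of the other variables. Either way u -> (r & u) holds.

(→) Assume the antecedent. If u is true, the antecedent forces (u = T, r = T), and ~u | (r & u) holds there. If u is false, ~u | (r & u) reduces to true regardless of the other variables. Either way ~u | (r & u) holds.

Equivalent; both directions hold.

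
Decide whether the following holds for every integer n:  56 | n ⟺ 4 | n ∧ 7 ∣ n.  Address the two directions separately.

Forward direction. If 56 ∣ n, write n = 56q. Since 56 = 14·4, n = 4·(14q), so 4 ∣ n; and since 56 = 8·7, n = 7·(8q), so 7 ∣ n.

Converse. This fails: take n = 28. Both 4 ∣ 28 and 7 ∣ 28, yet 28 is not a multiple of 56 (since 28 = 0·56 + 28), so 56 ∤ 28.

The forward direction holds; the converse fails.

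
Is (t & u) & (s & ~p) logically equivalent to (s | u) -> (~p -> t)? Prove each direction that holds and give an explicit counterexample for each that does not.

Only the forward implication holds.

(→) Assume the antecedent. If p is true, the antecedent cannot hold. If p is false, the antecedent forces (p = F, t = T, s = T, u = T), and (s | u) -> (~p -> t) holds there. Either way (s | u) -> (~p -> t) holds.

(←) This fails. Under p = F, t = F, s = F, u = F, the left side is false but the right side is true.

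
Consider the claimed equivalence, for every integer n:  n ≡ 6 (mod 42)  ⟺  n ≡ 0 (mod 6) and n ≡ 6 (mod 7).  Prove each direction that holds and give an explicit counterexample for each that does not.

(→) Suppose n ≡ 6 (mod 42); write n = 42j + 6. Since 6 ∣ 42, reducing mod 6 gives n ≡ 6 ≡ 0 (mod 6); since 7 ∣ 42, reducing mod 7 gives n ≡ 6 (mod 7).

(←) Conversely, if n ≡ 0 (mod 6) and n ≡ 6 (mod 7), then by the Chinese remainder theorem n ≡ 6 (mod 42). This is exactly n ≡ 6 (mod 42).

Both implications hold.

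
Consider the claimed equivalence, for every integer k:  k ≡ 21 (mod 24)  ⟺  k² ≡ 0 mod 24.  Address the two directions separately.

[⇒] This fails: take k = 21. Then 21 ≡ 21 (mod 24), but 21² = 441 ≡ 9 (mod 24), not 0.

[⇐] This fails: take k = 0. Then 0² = 0 ≡ 0 (mod 24), yet 0 ≡ 0 (mod 24), not 21.

Neither direction holds.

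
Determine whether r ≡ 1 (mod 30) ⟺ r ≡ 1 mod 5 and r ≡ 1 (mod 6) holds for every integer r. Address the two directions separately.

Both directions hold; the statement is true.

(⟹) Suppose r ≡ 1 (mod 30); write r = 30j + 1. Since 5 ∣ 30, reducing mod 5 gives r ≡ 1 (mod 5); since 6 ∣ 30, reducing mod 6 gives r ≡ 1 (mod 6).

(⟸) Conversely, if r ≡ 1 (mod 5) and r ≡ 1 (mod 6), then by the Chinese remainder theorem r ≡ 1 (mod 30). This is exactly r ≡ 1 (mod 30).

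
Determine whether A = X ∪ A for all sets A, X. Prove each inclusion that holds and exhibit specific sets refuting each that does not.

Forward inclusion. Let x ∈ A. Then either x ∈ A and x ∉ X; or x ∈ A ∩ X. In each case x ∈ X ∪ A, so A ⊆ X ∪ A.

Reverse inclusion. This inclusion fails. Take A = ∅, X = {1}; then 1 ∈ X ∪ A but 1 ∉ A.

The sets are not equal: only the forward inclusion holds.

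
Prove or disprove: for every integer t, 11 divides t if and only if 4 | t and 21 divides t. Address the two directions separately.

Neither direction holds.

Forward direction. This fails: take t = 11. Certainly 11 ∣ 11, but 4 ∤ 11.

Converse. This fails: take t = 84. Both 4 ∣ 84 and 21 ∣ 84, yet 84 is not a multiple of 11 (since 84 = 7·11 + 7), so 11 ∤ 84.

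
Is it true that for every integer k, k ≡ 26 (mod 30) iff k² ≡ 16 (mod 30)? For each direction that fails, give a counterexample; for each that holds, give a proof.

(⇒) Suppose k ≡ 26 (mod 30). Write k = 30j + 26. Then (30j + 26)² = 900j² + 1560j + 676 = 30(30j² + 52j + 22) + 16, so k² ≡ 16 (mod 30).

(⇐) This fails: take k = 4. Then 4² = 16 ≡ 16 (mod 30), yet 4 ≡ 4 (mod 30), not 26.

Only the forward implication holds.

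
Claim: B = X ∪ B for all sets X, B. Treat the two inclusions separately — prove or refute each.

(⟸) This inclusion fails. Take X = {1}, B = ∅; then 1 ∈ X ∪ B but 1 ∉ B.

(⟹) Let x ∈ B. Then either x ∈ B and x ∉ X; or x ∈ X ∩ B. In each case x ∈ X ∪ B, so B ⊆ X ∪ B.

The sets are not equal: only the forward inclusion holds.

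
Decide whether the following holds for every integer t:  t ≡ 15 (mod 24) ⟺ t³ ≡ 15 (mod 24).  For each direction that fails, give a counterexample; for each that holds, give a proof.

Both directions hold.

[⇒] Suppose t ≡ 15 (mod 24). Write t = 24j + 15. Then (24j + 15)³ = 13824j³ + 25920j² + 16200j + 3375 = 24(576j³ + 1080j² + 675j + 140) + 15, so t³ ≡ 15 (mod 24).

[⇐] Conversely, suppose t³ ≡ 15 (mod 24). The only residue r in {0, …, 23} with r³ ≡ 15 (mod 24) is r = 15, so t ≡ 15 (mod 24).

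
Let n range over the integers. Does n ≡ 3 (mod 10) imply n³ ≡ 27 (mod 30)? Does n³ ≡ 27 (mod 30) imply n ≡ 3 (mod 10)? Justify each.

Only the converse holds.

Forward direction. This fails: take n = 13. Then 13 ≡ 3 (mod 10), but 13³ = 2197 ≡ 7 (mod 30), not 27.

Converse. The residues r modulo 30 with r³ ≡ 27 (mod 30) are exactly {3}, and each is ≡ 3 (mod 10).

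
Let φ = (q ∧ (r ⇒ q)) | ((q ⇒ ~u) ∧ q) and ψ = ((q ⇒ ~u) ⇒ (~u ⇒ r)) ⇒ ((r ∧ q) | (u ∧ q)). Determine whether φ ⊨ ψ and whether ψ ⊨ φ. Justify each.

(→) Assume the antecedent. If r is true, the antecedent forces (r = T, u = F, q = T) or (r = T, u = T, q = T), and the consequent holds there. If r is false, the antecedent forces (r = F, u = F, q = T) or (r = F, u = T, q = T), and the consequent holds there. Either way the consequent holds.

(←) This fails. Under r = F, u = F, q = F, the left side is false but the right side is true.

Only the forward implication holds.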